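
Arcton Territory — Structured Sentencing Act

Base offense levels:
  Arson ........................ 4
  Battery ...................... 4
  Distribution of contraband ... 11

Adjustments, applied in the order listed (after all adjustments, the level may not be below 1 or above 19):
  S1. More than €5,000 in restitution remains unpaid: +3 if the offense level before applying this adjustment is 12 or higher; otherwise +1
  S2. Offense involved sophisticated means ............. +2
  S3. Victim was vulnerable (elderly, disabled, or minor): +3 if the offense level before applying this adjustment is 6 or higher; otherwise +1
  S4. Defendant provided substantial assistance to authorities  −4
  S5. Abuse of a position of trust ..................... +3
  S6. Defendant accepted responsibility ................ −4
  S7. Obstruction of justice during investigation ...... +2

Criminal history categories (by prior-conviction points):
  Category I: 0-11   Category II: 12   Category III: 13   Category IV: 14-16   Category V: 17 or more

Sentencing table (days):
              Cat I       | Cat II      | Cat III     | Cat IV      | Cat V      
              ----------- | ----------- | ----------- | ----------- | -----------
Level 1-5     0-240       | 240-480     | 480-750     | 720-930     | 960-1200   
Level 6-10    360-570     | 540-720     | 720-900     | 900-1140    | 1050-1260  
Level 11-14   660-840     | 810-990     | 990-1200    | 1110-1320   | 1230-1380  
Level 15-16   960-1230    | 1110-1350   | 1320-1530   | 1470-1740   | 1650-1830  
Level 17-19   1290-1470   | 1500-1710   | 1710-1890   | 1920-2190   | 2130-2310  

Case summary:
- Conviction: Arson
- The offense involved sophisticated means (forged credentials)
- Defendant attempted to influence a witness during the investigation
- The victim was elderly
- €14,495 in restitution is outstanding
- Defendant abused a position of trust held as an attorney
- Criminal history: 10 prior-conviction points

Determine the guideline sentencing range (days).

Base offense level for arson: 4.
S1 applies (level before this adjustment is 4 < 12, so +1): 4 + 1 = 5.
S2 applies: 5 + 2 = 7.
S3 applies (level before this adjustment is 7 ≥ 6, so +3): 7 + 3 = 10.
S5 applies: 10 + 3 = 13.
S6 does not apply.
S7 applies: 13 + 2 = 15.
Final offense level: 15.
Criminal history: 10 prior points → Category I (0-11).
Level 15 falls in the 15-16 band.
Grid: Level 15-16 × Category I = 960-1230 days.

960-1230 days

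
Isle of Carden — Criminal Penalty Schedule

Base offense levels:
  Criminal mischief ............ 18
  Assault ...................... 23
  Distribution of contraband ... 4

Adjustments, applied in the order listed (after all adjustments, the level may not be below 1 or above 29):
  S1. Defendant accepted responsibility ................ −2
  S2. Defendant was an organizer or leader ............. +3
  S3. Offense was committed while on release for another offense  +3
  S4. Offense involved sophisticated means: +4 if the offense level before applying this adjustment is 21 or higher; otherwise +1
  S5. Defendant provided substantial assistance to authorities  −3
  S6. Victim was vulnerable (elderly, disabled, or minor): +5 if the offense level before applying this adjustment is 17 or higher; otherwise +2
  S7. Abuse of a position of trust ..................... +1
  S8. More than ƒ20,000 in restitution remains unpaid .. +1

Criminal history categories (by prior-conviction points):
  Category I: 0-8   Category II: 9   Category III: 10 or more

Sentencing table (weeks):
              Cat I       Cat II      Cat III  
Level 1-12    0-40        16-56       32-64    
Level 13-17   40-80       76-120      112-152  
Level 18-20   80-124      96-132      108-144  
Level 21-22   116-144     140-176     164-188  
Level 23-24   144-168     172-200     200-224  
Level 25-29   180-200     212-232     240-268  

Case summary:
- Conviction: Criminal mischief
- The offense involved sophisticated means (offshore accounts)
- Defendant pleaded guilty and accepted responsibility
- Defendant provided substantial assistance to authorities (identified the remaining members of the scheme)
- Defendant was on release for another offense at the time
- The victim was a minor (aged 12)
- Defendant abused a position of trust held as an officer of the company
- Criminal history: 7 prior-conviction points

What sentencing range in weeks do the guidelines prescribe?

Base offense level for criminal mischief: 18.
S1 applies: 18 − 2 = 16.
S2 does not apply.
S3 applies: 16 + 3 = 19.
S4 applies (level before this adjustment is 19 < 21, so +1): 19 + 1 = 20.
S5 applies: 20 − 3 = 17.
S6 applies (level before this adjustment is 17 ≥ 17, so +5): 17 + 5 = 22.
S7 applies: 22 + 1 = 23.
S8 does not apply.
Final offense level: 23.
Criminal history: 7 prior points → Category I (0-8).
Level 23 falls in the 23-24 band.
Grid: Level 23-24 × Category I = 144-168 weeks.

144-168 weeks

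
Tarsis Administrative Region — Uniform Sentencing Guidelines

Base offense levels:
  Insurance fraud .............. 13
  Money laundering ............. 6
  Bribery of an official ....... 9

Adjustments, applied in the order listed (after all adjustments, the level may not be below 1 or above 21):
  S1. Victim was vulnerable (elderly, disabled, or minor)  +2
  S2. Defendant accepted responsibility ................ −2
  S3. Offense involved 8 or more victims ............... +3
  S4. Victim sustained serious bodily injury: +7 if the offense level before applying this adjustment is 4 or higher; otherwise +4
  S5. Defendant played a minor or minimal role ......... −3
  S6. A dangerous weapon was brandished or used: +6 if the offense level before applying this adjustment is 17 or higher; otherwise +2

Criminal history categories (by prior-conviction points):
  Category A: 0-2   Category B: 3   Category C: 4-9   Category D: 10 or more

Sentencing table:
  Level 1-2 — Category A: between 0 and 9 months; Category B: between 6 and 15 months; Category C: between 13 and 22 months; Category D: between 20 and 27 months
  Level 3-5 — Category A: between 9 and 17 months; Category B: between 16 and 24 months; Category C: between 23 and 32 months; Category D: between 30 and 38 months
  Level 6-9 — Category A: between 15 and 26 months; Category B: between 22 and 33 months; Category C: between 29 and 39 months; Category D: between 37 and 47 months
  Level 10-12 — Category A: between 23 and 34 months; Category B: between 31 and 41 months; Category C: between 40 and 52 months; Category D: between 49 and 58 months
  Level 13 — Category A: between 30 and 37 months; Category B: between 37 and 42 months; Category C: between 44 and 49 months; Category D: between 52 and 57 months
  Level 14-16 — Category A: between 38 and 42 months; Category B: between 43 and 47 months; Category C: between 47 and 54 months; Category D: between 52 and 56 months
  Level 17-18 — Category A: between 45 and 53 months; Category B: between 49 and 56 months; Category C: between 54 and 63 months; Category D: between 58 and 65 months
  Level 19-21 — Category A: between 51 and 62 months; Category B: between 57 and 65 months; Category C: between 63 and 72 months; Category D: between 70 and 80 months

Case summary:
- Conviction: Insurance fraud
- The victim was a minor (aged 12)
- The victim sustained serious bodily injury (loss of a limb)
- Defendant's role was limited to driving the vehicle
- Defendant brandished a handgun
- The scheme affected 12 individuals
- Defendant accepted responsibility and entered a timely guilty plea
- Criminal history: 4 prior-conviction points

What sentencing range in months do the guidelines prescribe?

63-72 months

Base offense level for insurance fraud: 13.
S1 applies: 13 + 2 = 15.
S2 applies: 15 − 2 = 13.
S3 applies: 13 + 3 = 16.
S4 applies (level before this adjustment is 16 ≥ 4, so +7): 16 + 7 = 23.
S5 applies: 23 − 3 = 20.
S6 applies (level before this adjustment is 20 ≥ 17, so +6): 20 + 6 = 26.
Level 26 exceeds the maximum of 21; capped at 21.
Final offense level: 21.
Criminal history: 4 prior points → Category C (4-9).
Level 21 falls in the 19-21 band.
Grid: Level 19-21 × Category C = 63-72 months.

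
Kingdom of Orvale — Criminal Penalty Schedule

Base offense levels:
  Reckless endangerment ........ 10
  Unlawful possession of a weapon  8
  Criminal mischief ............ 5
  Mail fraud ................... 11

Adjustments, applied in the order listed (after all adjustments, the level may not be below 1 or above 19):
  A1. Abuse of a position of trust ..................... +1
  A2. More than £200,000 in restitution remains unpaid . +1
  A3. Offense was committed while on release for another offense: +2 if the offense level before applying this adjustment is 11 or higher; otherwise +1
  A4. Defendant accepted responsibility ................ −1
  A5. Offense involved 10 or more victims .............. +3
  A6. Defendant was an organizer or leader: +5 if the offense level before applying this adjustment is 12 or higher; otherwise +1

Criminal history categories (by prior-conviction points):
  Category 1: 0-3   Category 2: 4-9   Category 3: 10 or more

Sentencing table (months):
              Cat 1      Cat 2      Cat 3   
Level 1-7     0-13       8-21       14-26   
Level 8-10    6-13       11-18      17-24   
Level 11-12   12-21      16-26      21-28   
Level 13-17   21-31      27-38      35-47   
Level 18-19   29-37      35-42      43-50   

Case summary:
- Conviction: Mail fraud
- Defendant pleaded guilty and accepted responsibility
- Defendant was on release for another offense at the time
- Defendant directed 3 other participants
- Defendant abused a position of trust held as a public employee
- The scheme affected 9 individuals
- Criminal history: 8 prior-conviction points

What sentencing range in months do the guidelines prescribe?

35-42 months

Base offense level for mail fraud: 11.
A1 applies: 11 + 1 = 12.
A3 applies (level before this adjustment is 12 ≥ 11, so +2): 12 + 2 = 14.
A4 applies: 14 − 1 = 13.
A6 applies (level before this adjustment is 13 ≥ 12, so +5): 13 + 5 = 18.
Final offense level: 18.
Criminal history: 8 prior points → Category 2 (4-9).
Level 18 falls in the 18-19 band.
Grid: Level 18-19 × Category 2 = 35-42 months.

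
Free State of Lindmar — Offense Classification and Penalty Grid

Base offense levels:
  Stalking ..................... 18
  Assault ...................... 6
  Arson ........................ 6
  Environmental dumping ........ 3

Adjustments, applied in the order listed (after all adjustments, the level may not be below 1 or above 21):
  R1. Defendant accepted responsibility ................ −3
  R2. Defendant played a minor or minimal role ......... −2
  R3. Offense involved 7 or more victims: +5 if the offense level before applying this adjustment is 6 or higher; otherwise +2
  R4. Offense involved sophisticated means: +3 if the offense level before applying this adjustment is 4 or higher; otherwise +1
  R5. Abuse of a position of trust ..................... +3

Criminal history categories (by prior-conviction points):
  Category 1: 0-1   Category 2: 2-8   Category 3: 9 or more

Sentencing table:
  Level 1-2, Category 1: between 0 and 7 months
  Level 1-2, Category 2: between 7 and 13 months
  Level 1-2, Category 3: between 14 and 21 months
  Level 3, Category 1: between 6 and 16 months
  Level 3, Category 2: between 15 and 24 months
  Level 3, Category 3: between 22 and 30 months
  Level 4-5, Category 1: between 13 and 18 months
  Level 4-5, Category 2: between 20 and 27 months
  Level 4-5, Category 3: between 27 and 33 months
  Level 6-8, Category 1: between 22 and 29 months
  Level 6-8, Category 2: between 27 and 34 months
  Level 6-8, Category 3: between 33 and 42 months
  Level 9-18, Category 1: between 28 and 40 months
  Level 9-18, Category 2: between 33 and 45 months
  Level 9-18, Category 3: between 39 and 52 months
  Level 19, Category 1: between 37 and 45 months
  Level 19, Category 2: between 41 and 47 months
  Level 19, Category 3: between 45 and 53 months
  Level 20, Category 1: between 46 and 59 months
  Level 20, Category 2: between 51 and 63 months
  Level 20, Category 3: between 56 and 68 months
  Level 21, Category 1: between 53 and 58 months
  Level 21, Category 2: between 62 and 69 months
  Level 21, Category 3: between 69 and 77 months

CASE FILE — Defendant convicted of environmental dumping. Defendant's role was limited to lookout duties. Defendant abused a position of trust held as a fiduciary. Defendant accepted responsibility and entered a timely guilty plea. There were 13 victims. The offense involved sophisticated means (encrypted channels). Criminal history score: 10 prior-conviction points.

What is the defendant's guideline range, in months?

27-33 months

Base offense level for environmental dumping: 3.
R1 applies: 3 − 3 = 0.
R2 applies: 0 − 2 = -2.
R3 applies (level before this adjustment is -2 < 6, so +2): -2 + 2 = 0.
R4 applies (level before this adjustment is 0 < 4, so +1): 0 + 1 = 1.
R5 applies: 1 + 3 = 4.
Final offense level: 4.
Criminal history: 10 prior points → Category 3 (9+).
Level 4 falls in the 4-5 band.
Grid: Level 4-5 × Category 3 = 27-33 months.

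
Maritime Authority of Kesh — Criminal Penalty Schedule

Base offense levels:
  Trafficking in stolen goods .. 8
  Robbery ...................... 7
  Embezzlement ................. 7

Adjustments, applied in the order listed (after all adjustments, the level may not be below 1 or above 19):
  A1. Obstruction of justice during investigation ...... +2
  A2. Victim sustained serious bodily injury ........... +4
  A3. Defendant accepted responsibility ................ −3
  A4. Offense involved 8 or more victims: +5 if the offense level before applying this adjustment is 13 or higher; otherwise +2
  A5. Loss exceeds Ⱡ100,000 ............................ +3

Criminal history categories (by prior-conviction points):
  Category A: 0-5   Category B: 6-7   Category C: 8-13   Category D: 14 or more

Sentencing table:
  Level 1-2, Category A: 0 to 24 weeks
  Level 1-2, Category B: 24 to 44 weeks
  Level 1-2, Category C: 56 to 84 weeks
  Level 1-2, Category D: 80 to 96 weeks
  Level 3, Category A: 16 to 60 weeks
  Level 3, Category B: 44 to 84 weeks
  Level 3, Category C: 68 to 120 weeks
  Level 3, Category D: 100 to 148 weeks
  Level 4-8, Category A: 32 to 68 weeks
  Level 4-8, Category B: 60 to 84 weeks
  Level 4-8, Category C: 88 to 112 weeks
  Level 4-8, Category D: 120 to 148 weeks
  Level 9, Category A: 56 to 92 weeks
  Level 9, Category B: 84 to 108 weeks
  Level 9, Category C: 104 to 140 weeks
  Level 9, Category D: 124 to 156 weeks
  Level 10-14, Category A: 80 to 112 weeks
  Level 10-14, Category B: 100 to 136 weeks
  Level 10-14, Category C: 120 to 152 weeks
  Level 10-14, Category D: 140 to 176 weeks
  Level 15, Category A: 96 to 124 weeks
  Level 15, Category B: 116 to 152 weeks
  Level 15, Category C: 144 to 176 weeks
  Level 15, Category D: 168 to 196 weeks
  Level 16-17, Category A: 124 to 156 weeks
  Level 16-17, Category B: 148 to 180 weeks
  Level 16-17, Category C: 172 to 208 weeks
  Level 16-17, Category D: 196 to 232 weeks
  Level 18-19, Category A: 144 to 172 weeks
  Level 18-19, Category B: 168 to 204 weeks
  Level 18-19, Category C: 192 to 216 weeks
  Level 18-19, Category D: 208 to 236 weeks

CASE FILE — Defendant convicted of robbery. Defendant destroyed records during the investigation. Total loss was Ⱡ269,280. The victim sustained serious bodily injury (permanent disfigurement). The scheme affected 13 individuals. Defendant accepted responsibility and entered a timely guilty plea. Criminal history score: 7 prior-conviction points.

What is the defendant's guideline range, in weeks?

116-152 weeks

Base offense level for robbery: 7.
A1 applies: 7 + 2 = 9.
A2 applies: 9 + 4 = 13.
A3 applies: 13 − 3 = 10.
A4 applies (level before this adjustment is 10 < 13, so +2): 10 + 2 = 12.
A5 applies: 12 + 3 = 15.
Final offense level: 15.
Criminal history: 7 prior points → Category B (6-7).
Level 15 falls in the 15 band.
Grid: Level 15 × Category B = 116-152 weeks.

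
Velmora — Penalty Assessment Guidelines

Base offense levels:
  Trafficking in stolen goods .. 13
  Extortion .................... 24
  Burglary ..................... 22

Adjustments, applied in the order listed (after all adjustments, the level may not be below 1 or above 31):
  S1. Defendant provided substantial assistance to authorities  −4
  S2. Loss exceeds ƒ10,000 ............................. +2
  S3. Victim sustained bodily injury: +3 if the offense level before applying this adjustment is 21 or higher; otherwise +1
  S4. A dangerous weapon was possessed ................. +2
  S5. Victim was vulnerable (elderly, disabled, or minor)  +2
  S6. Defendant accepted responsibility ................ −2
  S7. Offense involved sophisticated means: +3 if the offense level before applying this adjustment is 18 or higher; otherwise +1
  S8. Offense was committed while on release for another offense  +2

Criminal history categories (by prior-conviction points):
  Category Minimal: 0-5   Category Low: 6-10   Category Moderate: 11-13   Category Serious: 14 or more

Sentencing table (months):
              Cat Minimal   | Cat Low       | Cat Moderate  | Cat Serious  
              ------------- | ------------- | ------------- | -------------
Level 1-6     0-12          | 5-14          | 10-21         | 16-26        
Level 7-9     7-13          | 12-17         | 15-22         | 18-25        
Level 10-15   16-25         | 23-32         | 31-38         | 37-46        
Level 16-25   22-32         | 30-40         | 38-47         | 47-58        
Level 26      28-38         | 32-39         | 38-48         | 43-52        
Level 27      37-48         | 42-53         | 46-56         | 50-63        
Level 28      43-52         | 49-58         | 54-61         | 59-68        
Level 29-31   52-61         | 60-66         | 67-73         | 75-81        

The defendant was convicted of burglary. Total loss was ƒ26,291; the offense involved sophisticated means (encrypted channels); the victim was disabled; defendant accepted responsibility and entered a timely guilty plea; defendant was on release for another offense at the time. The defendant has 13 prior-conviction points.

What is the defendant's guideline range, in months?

Base offense level for burglary: 22.
S1 does not apply.
S2 applies: 22 + 2 = 24.
S5 applies: 24 + 2 = 26.
S6 applies: 26 − 2 = 24.
S7 applies (level before this adjustment is 24 ≥ 18, so +3): 24 + 3 = 27.
S8 applies: 27 + 2 = 29.
Final offense level: 29.
Criminal history: 13 prior points → Category Moderate (11-13).
Level 29 falls in the 29-31 band.
Grid: Level 29-31 × Category Moderate = 67-73 months.

67-73 months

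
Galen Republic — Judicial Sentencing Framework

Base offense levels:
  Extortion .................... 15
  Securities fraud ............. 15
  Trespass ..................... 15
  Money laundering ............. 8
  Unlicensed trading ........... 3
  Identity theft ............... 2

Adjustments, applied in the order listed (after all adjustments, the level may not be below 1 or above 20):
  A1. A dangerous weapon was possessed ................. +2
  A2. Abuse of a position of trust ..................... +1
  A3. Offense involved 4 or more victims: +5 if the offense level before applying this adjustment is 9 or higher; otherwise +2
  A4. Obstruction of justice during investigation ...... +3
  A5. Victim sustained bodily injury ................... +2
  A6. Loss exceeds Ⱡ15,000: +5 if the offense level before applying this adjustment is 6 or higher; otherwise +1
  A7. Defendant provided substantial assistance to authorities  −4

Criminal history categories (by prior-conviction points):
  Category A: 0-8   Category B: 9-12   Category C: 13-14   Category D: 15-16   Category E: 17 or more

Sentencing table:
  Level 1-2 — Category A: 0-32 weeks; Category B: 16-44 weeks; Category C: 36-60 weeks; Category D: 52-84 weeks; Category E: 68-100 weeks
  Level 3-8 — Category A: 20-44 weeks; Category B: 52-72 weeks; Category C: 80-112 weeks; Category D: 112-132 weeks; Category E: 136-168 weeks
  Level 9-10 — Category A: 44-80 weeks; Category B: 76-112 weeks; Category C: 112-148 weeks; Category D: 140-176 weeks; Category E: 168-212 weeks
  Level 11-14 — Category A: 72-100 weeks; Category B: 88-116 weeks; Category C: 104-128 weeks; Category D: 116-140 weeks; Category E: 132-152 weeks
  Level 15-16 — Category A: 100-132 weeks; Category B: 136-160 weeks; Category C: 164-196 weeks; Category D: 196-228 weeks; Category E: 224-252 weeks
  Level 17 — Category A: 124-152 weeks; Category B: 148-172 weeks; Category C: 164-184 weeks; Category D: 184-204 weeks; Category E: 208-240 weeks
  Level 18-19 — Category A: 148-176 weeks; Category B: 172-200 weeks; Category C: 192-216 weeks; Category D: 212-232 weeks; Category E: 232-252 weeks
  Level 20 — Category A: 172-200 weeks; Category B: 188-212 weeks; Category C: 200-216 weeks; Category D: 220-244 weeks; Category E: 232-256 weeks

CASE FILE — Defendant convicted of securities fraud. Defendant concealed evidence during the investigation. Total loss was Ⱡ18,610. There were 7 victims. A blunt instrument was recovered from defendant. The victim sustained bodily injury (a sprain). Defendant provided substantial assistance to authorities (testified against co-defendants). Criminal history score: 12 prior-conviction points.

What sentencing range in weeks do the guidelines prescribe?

188-212 weeks

Base offense level for securities fraud: 15.
A1 applies: 15 + 2 = 17.
A2 does not apply.
A3 applies (level before this adjustment is 17 ≥ 9, so +5): 17 + 5 = 22.
A4 applies: 22 + 3 = 25.
A5 applies: 25 + 2 = 27.
A6 applies (level before this adjustment is 27 ≥ 6, so +5): 27 + 5 = 32.
A7 applies: 32 − 4 = 28.
Level 28 exceeds the maximum of 20; capped at 20.
Final offense level: 20.
Criminal history: 12 prior points → Category B (9-12).
Level 20 falls in the 20 band.
Grid: Level 20 × Category B = 188-212 weeks.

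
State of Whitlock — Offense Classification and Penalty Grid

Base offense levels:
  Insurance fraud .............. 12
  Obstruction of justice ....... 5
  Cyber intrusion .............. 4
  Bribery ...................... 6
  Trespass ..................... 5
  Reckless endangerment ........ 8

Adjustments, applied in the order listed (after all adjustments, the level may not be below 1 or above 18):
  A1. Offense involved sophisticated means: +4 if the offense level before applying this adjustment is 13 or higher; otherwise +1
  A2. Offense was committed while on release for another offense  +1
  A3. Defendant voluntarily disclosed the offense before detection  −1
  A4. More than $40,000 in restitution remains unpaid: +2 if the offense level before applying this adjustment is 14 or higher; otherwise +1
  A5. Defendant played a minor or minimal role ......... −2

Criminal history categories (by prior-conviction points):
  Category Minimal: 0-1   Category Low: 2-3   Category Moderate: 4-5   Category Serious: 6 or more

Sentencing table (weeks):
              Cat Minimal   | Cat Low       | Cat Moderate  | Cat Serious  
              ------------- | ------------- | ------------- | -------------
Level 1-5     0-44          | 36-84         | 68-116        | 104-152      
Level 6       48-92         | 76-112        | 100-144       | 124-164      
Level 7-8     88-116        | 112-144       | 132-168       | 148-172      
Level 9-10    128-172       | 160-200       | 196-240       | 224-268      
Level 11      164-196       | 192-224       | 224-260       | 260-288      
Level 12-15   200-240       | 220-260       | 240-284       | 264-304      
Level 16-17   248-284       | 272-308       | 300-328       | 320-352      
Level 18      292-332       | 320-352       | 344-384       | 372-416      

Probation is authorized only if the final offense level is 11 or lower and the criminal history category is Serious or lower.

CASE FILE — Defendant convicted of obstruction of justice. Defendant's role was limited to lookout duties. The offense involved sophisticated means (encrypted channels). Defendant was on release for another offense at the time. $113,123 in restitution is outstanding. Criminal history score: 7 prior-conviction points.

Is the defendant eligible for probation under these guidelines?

Yes

Base offense level for obstruction of justice: 5.
A1 applies (level before this adjustment is 5 < 13, so +1): 5 + 1 = 6.
A2 applies: 6 + 1 = 7.
A4 applies (level before this adjustment is 7 < 14, so +1): 7 + 1 = 8.
A5 applies: 8 − 2 = 6.
Final offense level: 6.
Criminal history: 7 prior points → Category Serious (6+).
Level 6 falls in the 6 band.
Grid: Level 6 × Category Serious = 124-164 weeks.
Probation check: level 6 ≤ 11 and category Serious ≤ Serious → eligible.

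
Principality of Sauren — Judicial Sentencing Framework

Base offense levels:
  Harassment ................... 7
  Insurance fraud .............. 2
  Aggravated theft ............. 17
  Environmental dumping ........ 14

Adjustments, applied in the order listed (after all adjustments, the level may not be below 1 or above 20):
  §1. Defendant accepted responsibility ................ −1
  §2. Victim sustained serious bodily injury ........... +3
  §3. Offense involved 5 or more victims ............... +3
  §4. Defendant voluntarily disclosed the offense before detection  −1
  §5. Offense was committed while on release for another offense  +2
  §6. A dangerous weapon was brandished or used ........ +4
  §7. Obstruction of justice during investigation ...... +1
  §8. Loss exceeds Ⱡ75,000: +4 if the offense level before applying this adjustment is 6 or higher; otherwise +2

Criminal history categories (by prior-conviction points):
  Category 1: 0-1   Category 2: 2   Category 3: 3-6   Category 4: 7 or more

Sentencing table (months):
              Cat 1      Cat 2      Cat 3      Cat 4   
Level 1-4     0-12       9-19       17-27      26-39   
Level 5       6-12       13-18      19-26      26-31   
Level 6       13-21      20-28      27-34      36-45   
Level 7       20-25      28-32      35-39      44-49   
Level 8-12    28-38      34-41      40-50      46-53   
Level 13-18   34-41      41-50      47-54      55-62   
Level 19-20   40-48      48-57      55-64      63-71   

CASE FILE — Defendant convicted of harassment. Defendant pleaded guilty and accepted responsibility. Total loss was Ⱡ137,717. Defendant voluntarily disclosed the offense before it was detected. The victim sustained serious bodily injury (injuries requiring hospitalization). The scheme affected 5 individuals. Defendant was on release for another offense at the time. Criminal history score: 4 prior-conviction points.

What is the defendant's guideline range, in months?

47-54 months

Base offense level for harassment: 7.
§1 applies: 7 − 1 = 6.
§2 applies: 6 + 3 = 9.
§3 applies: 9 + 3 = 12.
§4 applies: 12 − 1 = 11.
§5 applies: 11 + 2 = 13.
§8 applies (level before this adjustment is 13 ≥ 6, so +4): 13 + 4 = 17.
Final offense level: 17.
Criminal history: 4 prior points → Category 3 (3-6).
Level 17 falls in the 13-18 band.
Grid: Level 13-18 × Category 3 = 47-54 months.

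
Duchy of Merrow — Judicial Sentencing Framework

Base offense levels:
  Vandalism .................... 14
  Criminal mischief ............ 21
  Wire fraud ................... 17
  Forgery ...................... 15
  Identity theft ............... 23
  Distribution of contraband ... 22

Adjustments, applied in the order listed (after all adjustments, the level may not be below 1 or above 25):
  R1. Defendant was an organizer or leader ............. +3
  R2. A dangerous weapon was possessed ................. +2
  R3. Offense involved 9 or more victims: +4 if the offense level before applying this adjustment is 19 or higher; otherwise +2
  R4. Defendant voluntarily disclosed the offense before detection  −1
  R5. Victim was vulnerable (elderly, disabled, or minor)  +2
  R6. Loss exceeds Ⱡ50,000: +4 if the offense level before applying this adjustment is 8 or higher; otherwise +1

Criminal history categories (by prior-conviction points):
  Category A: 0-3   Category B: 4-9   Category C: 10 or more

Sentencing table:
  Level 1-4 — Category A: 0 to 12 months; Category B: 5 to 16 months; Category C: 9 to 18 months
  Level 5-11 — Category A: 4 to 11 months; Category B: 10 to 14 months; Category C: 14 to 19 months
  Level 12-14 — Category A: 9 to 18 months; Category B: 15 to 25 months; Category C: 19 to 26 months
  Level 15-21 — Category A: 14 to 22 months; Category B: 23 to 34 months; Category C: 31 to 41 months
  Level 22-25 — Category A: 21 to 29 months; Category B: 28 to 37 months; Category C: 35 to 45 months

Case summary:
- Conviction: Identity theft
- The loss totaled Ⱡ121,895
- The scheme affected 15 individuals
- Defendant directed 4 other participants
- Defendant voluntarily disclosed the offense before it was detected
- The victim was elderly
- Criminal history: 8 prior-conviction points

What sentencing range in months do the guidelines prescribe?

Base offense level for identity theft: 23.
R1 applies: 23 + 3 = 26.
R3 applies (level before this adjustment is 26 ≥ 19, so +4): 26 + 4 = 30.
R4 applies: 30 − 1 = 29.
R5 applies: 29 + 2 = 31.
R6 applies (level before this adjustment is 31 ≥ 8, so +4): 31 + 4 = 35.
Level 35 exceeds the maximum of 25; capped at 25.
Final offense level: 25.
Criminal history: 8 prior points → Category B (4-9).
Level 25 falls in the 22-25 band.
Grid: Level 22-25 × Category B = 28-37 months.

28-37 months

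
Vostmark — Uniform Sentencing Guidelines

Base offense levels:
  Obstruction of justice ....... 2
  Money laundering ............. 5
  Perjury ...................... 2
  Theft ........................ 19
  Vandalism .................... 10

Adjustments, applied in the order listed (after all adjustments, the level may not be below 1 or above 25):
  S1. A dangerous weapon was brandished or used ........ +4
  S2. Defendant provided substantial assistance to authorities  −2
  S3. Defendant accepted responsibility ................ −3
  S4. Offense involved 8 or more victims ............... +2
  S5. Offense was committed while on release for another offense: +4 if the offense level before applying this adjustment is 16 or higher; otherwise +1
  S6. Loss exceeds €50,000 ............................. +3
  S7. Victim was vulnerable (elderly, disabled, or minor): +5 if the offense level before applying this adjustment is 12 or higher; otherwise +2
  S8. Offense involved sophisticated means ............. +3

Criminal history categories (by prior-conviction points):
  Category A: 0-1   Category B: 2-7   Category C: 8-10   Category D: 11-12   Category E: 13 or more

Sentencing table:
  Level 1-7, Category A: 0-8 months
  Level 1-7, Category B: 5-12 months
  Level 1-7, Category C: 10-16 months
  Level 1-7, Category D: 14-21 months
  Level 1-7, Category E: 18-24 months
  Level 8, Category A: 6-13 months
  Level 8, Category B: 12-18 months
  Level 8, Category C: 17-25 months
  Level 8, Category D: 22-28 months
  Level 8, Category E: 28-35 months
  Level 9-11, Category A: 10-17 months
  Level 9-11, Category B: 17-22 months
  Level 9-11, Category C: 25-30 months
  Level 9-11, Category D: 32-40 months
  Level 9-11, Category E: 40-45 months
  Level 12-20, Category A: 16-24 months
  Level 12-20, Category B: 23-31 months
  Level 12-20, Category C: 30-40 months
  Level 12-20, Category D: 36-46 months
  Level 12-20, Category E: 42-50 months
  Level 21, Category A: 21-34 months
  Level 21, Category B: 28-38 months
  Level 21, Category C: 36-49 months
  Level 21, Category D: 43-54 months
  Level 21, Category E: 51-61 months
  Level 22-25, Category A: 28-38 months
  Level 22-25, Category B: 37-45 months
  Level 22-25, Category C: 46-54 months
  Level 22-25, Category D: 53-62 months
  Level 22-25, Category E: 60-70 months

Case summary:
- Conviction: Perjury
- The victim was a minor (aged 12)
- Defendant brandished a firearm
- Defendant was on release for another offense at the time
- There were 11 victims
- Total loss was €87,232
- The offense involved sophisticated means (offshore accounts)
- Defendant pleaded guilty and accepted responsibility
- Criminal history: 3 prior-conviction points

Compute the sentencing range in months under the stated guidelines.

Base offense level for perjury: 2.
S1 applies: 2 + 4 = 6.
S2 does not apply.
S3 applies: 6 − 3 = 3.
S4 applies: 3 + 2 = 5.
S5 applies (level before this adjustment is 5 < 16, so +1): 5 + 1 = 6.
S6 applies: 6 + 3 = 9.
S7 applies (level before this adjustment is 9 < 12, so +2): 9 + 2 = 11.
S8 applies: 11 + 3 = 14.
Final offense level: 14.
Criminal history: 3 prior points → Category B (2-7).
Level 14 falls in the 12-20 band.
Grid: Level 12-20 × Category B = 23-31 months.

23-31 months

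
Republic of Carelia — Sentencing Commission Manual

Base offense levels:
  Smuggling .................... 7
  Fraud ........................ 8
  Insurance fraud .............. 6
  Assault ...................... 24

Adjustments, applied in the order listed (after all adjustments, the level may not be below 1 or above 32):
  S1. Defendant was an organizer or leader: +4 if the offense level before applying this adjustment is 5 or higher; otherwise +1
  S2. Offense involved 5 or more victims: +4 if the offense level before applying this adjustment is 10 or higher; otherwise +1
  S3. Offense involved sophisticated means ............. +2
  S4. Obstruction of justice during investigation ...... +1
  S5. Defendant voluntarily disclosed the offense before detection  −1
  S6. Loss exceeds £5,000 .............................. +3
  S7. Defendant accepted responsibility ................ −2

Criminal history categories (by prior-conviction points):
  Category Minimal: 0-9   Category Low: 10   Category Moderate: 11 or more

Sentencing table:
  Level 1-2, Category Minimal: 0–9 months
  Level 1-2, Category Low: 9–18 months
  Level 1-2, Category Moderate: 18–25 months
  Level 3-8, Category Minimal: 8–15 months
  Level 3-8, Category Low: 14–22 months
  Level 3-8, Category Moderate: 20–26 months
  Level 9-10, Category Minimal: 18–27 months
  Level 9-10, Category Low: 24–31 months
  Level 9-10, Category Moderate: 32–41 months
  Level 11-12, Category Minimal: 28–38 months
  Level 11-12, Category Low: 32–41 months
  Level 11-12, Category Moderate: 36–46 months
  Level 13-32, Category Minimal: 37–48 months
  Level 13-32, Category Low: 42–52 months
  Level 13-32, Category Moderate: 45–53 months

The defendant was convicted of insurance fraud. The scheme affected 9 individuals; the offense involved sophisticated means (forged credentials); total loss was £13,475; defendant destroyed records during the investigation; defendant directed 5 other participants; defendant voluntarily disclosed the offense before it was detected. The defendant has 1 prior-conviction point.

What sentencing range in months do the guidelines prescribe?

Base offense level for insurance fraud: 6.
S1 applies (level before this adjustment is 6 ≥ 5, so +4): 6 + 4 = 10.
S2 applies (level before this adjustment is 10 ≥ 10, so +4): 10 + 4 = 14.
S3 applies: 14 + 2 = 16.
S4 applies: 16 + 1 = 17.
S5 applies: 17 − 1 = 16.
S6 applies: 16 + 3 = 19.
Final offense level: 19.
Criminal history: 1 prior point → Category Minimal (0-9).
Level 19 falls in the 13-32 band.
Grid: Level 13-32 × Category Minimal = 37-48 months.

37-48 months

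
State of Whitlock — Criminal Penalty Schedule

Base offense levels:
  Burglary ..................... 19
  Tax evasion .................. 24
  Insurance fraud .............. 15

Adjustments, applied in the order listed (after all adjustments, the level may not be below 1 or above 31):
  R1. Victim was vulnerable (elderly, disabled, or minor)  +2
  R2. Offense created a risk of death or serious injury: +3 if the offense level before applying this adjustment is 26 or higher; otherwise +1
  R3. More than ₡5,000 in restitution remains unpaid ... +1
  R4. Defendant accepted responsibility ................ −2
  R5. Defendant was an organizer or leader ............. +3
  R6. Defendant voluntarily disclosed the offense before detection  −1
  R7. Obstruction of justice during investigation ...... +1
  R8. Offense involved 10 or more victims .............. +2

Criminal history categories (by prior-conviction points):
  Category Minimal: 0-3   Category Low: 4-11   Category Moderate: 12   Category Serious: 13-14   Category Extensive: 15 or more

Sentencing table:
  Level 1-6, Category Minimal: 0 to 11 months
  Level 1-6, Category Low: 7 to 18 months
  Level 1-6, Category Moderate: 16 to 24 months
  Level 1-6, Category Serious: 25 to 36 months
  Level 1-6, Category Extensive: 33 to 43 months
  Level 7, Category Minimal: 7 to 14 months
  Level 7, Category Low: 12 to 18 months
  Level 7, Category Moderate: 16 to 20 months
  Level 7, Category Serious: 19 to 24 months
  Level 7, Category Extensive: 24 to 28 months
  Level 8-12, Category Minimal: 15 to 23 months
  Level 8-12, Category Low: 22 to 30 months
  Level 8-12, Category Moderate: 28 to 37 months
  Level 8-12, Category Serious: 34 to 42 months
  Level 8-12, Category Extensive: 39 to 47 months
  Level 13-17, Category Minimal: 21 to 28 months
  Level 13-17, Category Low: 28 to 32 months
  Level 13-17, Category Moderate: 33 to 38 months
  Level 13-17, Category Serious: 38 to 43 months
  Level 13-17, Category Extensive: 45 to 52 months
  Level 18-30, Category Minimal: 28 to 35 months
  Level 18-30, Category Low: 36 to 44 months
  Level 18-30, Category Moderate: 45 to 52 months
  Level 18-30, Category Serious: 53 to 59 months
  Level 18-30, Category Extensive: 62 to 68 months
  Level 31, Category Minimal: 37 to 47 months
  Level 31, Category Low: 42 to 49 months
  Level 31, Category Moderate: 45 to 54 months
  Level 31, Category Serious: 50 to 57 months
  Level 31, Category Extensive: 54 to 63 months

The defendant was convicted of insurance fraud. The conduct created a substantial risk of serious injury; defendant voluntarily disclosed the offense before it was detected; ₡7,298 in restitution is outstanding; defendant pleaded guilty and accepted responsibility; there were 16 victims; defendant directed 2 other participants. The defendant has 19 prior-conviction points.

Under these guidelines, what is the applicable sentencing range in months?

Base offense level for insurance fraud: 15.
R2 applies (level before this adjustment is 15 < 26, so +1): 15 + 1 = 16.
R3 applies: 16 + 1 = 17.
R4 applies: 17 − 2 = 15.
R5 applies: 15 + 3 = 18.
R6 applies: 18 − 1 = 17.
R8 applies: 17 + 2 = 19.
Final offense level: 19.
Criminal history: 19 prior points → Category Extensive (15+).
Level 19 falls in the 18-30 band.
Grid: Level 18-30 × Category Extensive = 62-68 months.

62-68 months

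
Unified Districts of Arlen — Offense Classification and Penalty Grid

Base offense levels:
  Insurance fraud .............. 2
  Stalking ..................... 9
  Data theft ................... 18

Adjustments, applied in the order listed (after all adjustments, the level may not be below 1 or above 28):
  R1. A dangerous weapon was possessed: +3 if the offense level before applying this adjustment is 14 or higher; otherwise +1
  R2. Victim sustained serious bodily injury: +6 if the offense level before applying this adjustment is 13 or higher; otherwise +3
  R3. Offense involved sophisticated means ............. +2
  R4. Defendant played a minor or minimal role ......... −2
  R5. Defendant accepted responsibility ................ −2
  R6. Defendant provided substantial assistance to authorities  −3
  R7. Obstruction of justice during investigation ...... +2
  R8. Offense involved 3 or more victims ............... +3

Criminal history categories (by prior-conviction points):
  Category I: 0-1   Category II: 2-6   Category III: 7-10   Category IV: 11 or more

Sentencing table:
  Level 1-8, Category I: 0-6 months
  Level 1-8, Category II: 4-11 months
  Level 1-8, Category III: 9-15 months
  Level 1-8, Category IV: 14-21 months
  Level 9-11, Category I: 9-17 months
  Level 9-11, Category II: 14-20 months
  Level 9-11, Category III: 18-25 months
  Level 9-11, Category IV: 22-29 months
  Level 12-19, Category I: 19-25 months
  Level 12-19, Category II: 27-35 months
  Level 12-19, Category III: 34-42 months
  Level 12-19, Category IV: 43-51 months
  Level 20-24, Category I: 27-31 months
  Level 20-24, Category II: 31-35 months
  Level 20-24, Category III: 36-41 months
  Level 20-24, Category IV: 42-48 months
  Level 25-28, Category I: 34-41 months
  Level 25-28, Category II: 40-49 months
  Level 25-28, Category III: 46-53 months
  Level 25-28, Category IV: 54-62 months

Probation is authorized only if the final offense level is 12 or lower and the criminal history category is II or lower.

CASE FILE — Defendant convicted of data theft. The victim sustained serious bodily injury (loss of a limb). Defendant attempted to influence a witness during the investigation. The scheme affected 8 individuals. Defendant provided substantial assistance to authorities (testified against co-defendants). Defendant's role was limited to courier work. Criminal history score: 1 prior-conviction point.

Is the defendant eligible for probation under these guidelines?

No

Base offense level for data theft: 18.
R2 applies (level before this adjustment is 18 ≥ 13, so +6): 18 + 6 = 24.
R3 does not apply.
R4 applies: 24 − 2 = 22.
R6 applies: 22 − 3 = 19.
R7 applies: 19 + 2 = 21.
R8 applies: 21 + 3 = 24.
Final offense level: 24.
Criminal history: 1 prior point → Category I (0-1).
Level 24 falls in the 20-24 band.
Grid: Level 20-24 × Category I = 27-31 months.
Probation check: level 24 > 12 and category I ≤ II → not eligible.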